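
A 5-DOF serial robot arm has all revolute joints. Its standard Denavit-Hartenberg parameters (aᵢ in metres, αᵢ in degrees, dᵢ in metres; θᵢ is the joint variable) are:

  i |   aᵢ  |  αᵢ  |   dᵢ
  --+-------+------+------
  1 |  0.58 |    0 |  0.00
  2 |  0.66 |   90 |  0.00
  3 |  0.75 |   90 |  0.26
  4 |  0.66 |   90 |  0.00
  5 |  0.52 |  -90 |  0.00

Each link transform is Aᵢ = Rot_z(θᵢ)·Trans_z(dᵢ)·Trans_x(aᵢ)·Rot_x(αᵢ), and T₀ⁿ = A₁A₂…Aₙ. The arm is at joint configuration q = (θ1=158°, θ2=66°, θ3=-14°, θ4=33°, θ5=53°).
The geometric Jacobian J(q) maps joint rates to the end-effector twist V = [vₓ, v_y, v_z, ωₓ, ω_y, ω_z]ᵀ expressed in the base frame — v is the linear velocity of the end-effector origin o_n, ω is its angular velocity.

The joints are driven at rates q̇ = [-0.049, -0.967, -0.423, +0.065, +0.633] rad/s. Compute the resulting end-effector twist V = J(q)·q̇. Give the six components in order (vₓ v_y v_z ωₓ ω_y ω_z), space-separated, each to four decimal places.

-0.3665 2.4733 -0.7308 0.4333 -0.9076 -1.1625

o_n = [-2.5820, -0.6587, -0.7818]
J₁: ẑ×o_n = [0.6587, -2.5820, 0.0000], ω = ẑ
J2: z=[0.0000, 0.0000, 1.0000] o=[-0.5378, 0.2173, 0.0000] → [0.8760, -2.0442, 0.0000, 0.0000, 0.0000, 1.0000]
J3: z=[-0.6947, 0.7193, 0.0000] o=[-1.0125, -0.2412, 0.0000] → [-0.5624, -0.5431, 1.4190, -0.6947, 0.7193, 0.0000]
J4: z=[0.1740, 0.1681, -0.9703] o=[-1.7166, -0.5597, -0.1814] → [-0.1970, 0.9441, 0.1282, 0.1740, 0.1681, -0.9703]
J5: z=[0.2024, -0.9704, -0.1318] o=[-2.3527, -0.6742, -0.3154] → [0.4547, 0.1246, -0.2194, 0.2024, -0.9704, -0.1318]
V = J·q̇ = [-0.3665, 2.4733, -0.7308, 0.4333, -0.9076, -1.1625]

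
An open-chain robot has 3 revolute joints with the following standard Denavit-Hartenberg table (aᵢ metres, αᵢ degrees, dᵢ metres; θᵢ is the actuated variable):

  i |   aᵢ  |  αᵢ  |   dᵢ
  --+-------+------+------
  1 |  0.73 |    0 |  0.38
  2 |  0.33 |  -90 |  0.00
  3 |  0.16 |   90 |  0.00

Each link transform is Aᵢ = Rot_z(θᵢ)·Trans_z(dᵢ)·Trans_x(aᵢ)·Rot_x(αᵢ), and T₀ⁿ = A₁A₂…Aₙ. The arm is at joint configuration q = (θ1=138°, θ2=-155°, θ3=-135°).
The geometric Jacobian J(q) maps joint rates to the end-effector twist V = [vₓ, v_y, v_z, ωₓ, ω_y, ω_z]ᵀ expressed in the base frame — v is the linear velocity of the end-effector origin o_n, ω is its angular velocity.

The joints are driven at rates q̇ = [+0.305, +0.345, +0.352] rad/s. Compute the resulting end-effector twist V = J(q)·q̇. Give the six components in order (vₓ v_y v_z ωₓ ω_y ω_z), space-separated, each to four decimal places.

o_n = [-0.3351, 0.4251, 0.4931]
J₁: ẑ×o_n = [-0.4251, -0.3351, 0.0000], ω = ẑ
J2: z=[0.0000, 0.0000, 1.0000] o=[-0.5425, 0.4885, 0.3800] → [0.0634, 0.2074, -0.0000, 0.0000, 0.0000, 1.0000]
J3: z=[0.2924, 0.9563, 0.0000] o=[-0.2269, 0.3920, 0.3800] → [0.1082, -0.0331, 0.1131, 0.2924, 0.9563, 0.0000]
V = J·q̇ = [-0.0697, -0.0423, 0.0398, 0.1029, 0.3366, 0.6500]

-0.0697 -0.0423 0.0398 0.1029 0.3366 0.6500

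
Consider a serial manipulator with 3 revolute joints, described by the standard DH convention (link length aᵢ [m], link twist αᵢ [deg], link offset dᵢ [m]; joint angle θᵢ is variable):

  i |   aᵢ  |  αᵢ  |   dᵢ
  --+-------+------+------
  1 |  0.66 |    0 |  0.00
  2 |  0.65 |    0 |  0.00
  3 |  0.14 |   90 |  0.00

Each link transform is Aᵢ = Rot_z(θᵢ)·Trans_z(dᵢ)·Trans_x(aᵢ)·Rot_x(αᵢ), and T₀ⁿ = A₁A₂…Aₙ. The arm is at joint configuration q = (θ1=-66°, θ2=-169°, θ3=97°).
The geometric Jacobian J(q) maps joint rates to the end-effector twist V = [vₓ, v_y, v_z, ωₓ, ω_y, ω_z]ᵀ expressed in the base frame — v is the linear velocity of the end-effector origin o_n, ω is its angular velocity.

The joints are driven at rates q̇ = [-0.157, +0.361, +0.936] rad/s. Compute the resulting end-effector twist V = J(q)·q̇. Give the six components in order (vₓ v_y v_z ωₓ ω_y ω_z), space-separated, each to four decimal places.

-0.0965 -0.2368 0.0000 0.0000 0.0000 1.1400

o_n = [-0.2084, -0.1642, 0.0000]
J₁: ẑ×o_n = [0.1642, -0.2084, 0.0000], ω = ẑ
J2: z=[0.0000, 0.0000, 1.0000] o=[0.2684, -0.6029, 0.0000] → [-0.4388, -0.4769, 0.0000, 0.0000, 0.0000, 1.0000]
J3: z=[0.0000, 0.0000, 1.0000] o=[-0.1044, -0.0705, 0.0000] → [0.0937, -0.1040, 0.0000, 0.0000, 0.0000, 1.0000]
V = J·q̇ = [-0.0965, -0.2368, 0.0000, 0.0000, 0.0000, 1.1400]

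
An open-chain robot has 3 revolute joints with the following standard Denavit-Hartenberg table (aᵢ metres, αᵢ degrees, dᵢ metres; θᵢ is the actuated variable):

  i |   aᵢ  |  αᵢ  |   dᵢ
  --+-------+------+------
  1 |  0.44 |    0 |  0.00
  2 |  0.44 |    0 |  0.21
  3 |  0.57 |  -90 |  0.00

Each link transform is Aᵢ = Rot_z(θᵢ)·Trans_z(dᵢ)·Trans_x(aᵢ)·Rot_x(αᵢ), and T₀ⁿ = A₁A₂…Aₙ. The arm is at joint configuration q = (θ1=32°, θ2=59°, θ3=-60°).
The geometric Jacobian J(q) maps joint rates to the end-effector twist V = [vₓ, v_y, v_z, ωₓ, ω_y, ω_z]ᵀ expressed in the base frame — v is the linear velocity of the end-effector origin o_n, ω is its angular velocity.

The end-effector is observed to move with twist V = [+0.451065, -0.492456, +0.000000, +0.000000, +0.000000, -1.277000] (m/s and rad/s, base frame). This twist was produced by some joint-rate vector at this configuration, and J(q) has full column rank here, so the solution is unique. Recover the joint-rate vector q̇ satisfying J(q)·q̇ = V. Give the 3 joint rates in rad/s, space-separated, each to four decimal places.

0.3450 -0.7010 -0.9210

o_n = [0.8540, 0.9667, 0.2100]
J₁: ẑ×o_n = [-0.9667, 0.8540, 0.0000], ω = ẑ
J2: z=[0.0000, 0.0000, 1.0000] o=[0.3731, 0.2332, 0.0000] → [-0.7335, 0.4809, 0.0000, 0.0000, 0.0000, 1.0000]
J3: z=[0.0000, 0.0000, 1.0000] o=[0.3655, 0.6731, 0.2100] → [-0.2936, 0.4886, 0.0000, 0.0000, 0.0000, 1.0000]
q̇ = J⁺·V = [0.3450, -0.7010, -0.9210]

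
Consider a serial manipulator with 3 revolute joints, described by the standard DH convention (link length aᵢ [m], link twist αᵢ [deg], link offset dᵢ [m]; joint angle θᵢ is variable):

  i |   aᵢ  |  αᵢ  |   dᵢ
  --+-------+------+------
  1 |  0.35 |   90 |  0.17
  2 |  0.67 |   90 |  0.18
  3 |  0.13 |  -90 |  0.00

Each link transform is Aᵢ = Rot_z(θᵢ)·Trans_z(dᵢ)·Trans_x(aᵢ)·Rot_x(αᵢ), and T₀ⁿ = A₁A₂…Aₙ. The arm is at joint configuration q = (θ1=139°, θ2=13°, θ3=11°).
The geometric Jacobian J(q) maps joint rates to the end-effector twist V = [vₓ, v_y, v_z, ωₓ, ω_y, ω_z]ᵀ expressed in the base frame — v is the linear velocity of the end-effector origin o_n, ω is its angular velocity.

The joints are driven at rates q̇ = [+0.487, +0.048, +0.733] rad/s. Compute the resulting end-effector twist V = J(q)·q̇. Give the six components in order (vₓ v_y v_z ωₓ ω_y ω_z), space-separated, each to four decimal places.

o_n = [-0.7163, 0.8941, 0.3494]
J₁: ẑ×o_n = [-0.8941, -0.7163, 0.0000], ω = ẑ
J2: z=[0.6561, 0.7547, 0.0000] o=[-0.2641, 0.2296, 0.1700] → [0.1354, -0.1177, 0.7772, 0.6561, 0.7547, 0.0000]
J3: z=[-0.1698, 0.1476, -0.9744] o=[-0.6388, 0.7938, 0.3207] → [0.1020, 0.0805, -0.0056, -0.1698, 0.1476, -0.9744]
V = J·q̇ = [-0.3542, -0.2955, 0.0332, -0.0930, 0.1444, -0.2272]

-0.3542 -0.2955 0.0332 -0.0930 0.1444 -0.2272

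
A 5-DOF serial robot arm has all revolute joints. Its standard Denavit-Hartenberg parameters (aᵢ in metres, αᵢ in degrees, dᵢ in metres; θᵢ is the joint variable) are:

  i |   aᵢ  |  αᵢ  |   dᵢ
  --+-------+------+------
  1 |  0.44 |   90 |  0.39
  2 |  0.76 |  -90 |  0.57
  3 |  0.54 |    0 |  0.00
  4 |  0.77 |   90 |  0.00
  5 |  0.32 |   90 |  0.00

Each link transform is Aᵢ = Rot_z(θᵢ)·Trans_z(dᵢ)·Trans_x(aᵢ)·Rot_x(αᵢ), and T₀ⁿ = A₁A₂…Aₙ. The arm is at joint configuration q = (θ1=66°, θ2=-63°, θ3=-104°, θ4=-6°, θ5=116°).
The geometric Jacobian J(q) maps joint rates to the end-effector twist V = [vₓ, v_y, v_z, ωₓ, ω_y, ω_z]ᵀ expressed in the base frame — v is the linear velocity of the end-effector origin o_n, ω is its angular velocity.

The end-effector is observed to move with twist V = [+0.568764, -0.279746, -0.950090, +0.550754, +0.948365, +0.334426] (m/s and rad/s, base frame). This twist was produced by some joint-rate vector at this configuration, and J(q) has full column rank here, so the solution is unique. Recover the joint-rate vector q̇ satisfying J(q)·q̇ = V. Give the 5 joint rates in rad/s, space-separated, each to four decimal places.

o_n = [1.8996, 0.1221, 0.1517]
J₁: ẑ×o_n = [-0.1221, 1.8996, 0.0000], ω = ẑ
J2: z=[0.9135, -0.4067, 0.0000] o=[0.1790, 0.4020, 0.3900] → [0.0969, 0.2177, 0.4442, 0.9135, -0.4067, 0.0000]
J3: z=[0.3624, 0.8140, 0.4540] o=[0.8400, 0.4853, -0.2872] → [0.5221, 0.3220, -0.9941, 0.3624, 0.8140, 0.4540]
J4: z=[0.3624, 0.8140, 0.4540] o=[1.2946, 0.2180, -0.1708] → [0.3060, 0.1578, -0.5272, 0.3624, 0.8140, 0.4540]
J5: z=[-0.4860, -0.2506, 0.8373] o=[1.9069, -0.1855, 0.0639] → [-0.2796, 0.0365, -0.1513, -0.4860, -0.2506, 0.8373]
q̇ = J⁺·V = [-0.3340, 0.1540, 0.7070, 0.5680, 0.1070]

-0.3340 0.1540 0.7070 0.5680 0.1070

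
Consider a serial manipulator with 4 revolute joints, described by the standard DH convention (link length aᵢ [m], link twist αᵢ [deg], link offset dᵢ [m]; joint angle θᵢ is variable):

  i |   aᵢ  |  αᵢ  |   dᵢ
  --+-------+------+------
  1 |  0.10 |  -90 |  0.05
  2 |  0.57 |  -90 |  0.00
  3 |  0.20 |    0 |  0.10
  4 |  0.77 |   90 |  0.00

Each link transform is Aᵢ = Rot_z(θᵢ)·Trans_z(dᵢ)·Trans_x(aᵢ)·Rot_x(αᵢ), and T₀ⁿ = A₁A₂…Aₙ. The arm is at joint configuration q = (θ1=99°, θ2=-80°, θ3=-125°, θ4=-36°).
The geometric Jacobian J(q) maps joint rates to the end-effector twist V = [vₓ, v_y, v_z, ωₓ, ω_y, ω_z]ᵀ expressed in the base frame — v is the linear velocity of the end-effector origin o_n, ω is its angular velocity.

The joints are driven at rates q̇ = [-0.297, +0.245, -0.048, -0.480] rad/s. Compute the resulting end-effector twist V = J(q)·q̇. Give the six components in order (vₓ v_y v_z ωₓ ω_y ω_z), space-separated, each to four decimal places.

0.4250 0.0964 -0.1506 -0.1606 -0.5519 -0.2053

o_n = [-0.4331, 0.0844, -0.2360]
J₁: ẑ×o_n = [-0.0844, -0.4331, 0.0000], ω = ẑ
J2: z=[-0.9877, -0.1564, 0.0000] o=[-0.0156, 0.0988, 0.0500] → [0.0447, -0.2825, -0.0511, -0.9877, -0.1564, 0.0000]
J3: z=[-0.1541, 0.9727, -0.1736] o=[-0.0311, 0.1965, 0.6113] → [-0.8436, -0.0607, 0.4082, -0.1541, 0.9727, -0.1736]
J4: z=[-0.1541, 0.9727, -0.1736] o=[-0.2052, 0.2485, 0.4810] → [-0.7259, -0.0709, 0.2469, -0.1541, 0.9727, -0.1736]
V = J·q̇ = [0.4250, 0.0964, -0.1506, -0.1606, -0.5519, -0.2053]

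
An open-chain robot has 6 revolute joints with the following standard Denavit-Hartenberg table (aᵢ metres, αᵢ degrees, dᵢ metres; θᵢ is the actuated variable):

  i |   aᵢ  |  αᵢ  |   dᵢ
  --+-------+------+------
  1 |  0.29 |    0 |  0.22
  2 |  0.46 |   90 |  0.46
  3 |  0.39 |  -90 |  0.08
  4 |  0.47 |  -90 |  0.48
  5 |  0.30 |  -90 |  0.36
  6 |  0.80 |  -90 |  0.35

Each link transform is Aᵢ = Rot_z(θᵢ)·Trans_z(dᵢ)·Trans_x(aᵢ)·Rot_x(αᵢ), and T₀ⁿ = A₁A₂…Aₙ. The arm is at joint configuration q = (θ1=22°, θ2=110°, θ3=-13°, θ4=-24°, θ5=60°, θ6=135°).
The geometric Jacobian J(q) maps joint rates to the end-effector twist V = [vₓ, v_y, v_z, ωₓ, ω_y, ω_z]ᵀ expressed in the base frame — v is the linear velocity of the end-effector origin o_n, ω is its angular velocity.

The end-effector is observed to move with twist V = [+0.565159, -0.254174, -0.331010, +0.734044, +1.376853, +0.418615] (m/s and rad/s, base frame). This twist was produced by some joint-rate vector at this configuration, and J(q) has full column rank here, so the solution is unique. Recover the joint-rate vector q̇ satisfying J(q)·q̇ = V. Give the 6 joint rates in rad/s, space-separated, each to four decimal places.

-0.5710 0.8220 0.6770 -0.1560 -0.5260 -0.8780

o_n = [-0.1301, 0.9728, 1.1255]
J₁: ẑ×o_n = [-0.9728, -0.1301, 0.0000], ω = ẑ
J2: z=[0.0000, 0.0000, 1.0000] o=[0.2689, 0.1086, 0.2200] → [-0.8642, -0.3990, 0.0000, 0.0000, 0.0000, 1.0000]
J3: z=[0.7431, 0.6691, 0.0000] o=[-0.0389, 0.4505, 0.6800] → [0.2981, -0.3310, 0.4492, 0.7431, 0.6691, 0.0000]
J4: z=[-0.1505, 0.1672, 0.9744] o=[-0.2337, 0.7864, 0.5923] → [-0.0925, 0.1813, -0.0454, -0.1505, 0.1672, 0.9744]
J5: z=[-0.9441, -0.3168, -0.0915] o=[-0.4439, 1.3055, 0.9634] → [-0.0818, 0.1243, 0.4135, -0.9441, -0.3168, -0.0915]
J6: z=[0.3293, -0.8922, -0.3092] o=[-0.7886, 1.2881, 0.6465] → [-0.5248, -0.3614, 0.4837, 0.3293, -0.8922, -0.3092]
q̇ = J⁺·V = [-0.5710, 0.8220, 0.6770, -0.1560, -0.5260, -0.8780]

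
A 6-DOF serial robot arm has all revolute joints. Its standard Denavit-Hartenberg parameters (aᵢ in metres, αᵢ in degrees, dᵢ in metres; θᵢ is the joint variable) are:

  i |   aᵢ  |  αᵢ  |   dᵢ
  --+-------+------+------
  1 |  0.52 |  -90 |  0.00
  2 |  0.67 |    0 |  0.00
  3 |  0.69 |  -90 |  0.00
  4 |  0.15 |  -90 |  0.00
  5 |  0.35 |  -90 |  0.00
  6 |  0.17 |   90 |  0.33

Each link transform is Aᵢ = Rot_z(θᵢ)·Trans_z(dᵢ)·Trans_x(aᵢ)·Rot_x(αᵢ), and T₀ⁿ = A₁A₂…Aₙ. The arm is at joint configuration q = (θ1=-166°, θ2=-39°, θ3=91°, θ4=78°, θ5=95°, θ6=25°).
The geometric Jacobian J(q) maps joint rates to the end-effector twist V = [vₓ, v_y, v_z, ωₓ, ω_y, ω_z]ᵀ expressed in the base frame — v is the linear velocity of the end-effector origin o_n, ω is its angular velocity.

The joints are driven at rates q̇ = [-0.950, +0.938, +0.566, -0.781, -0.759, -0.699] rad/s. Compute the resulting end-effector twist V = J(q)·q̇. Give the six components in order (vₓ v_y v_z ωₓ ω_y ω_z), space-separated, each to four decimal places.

o_n = [-1.7419, -0.6742, 0.1505]
J₁: ẑ×o_n = [0.6742, -1.7419, 0.0000], ω = ẑ
J2: z=[0.2419, -0.9703, 0.0000] o=[-0.5046, -0.1258, 0.0000] → [-0.1460, -0.0364, -1.3333, 0.2419, -0.9703, 0.0000]
J3: z=[0.2419, -0.9703, 0.0000] o=[-1.0098, -0.2518, 0.4216] → [0.2631, 0.0656, -0.8126, 0.2419, -0.9703, 0.0000]
J4: z=[0.7646, 0.1906, -0.6157] o=[-1.4220, -0.3545, -0.1221] → [-0.1448, -0.0114, -0.1834, 0.7646, 0.1906, -0.6157]
J5: z=[0.5340, 0.3474, 0.7708] o=[-1.4761, -0.2168, -0.1467] → [0.4558, -0.3636, -0.1519, 0.5340, 0.3474, 0.7708]
J6: z=[0.4261, -0.8980, 0.1096] o=[-1.7317, -0.3113, 0.0730] → [-0.0298, -0.0341, -0.1638, 0.4261, -0.8980, 0.1096]
V = J·q̇ = [-0.8405, 1.9666, -1.3375, -0.9365, -1.2442, -1.1308]

-0.8405 1.9666 -1.3375 -0.9365 -1.2442 -1.1308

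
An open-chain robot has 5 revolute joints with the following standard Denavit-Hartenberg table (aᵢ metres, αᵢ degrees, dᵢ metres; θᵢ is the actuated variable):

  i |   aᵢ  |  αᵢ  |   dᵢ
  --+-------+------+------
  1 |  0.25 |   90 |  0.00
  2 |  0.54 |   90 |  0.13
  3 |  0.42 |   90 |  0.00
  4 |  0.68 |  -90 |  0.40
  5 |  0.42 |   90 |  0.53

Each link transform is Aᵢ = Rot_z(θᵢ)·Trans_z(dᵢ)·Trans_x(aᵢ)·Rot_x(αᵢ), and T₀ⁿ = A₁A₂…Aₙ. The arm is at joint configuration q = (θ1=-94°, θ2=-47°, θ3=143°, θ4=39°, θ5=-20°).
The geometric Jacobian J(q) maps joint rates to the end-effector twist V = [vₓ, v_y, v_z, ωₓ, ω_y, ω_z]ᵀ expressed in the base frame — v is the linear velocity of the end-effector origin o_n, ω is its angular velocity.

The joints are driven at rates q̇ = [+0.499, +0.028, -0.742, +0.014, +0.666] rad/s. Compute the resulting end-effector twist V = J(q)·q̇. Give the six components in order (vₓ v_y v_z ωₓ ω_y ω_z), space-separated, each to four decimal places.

o_n = [-1.0843, 0.5334, -0.8380]
J₁: ẑ×o_n = [-0.5334, -1.0843, 0.0000], ω = ẑ
J2: z=[-0.9976, 0.0698, 0.0000] o=[-0.0174, -0.2494, 0.0000] → [-0.0585, -0.8360, -0.7064, -0.9976, 0.0698, 0.0000]
J3: z=[0.0510, 0.7296, -0.6820] o=[-0.1728, -0.6077, -0.3949] → [0.4549, 0.6442, 0.7232, 0.0510, 0.7296, -0.6820]
J4: z=[-0.8253, -0.3537, -0.4401] o=[-0.4090, -0.3619, -0.1496] → [0.6375, -0.2710, -0.9777, -0.8253, -0.3537, -0.4401]
J5: z=[0.3935, 0.1986, -0.8976] o=[-1.0145, 0.1182, -0.3089] → [0.2676, 0.2709, 0.1773, 0.3935, 0.1986, -0.8976]
V = J·q̇ = [-0.4182, -0.8658, -0.4520, 0.1848, -0.4121, 0.4011]

-0.4182 -0.8658 -0.4520 0.1848 -0.4121 0.4011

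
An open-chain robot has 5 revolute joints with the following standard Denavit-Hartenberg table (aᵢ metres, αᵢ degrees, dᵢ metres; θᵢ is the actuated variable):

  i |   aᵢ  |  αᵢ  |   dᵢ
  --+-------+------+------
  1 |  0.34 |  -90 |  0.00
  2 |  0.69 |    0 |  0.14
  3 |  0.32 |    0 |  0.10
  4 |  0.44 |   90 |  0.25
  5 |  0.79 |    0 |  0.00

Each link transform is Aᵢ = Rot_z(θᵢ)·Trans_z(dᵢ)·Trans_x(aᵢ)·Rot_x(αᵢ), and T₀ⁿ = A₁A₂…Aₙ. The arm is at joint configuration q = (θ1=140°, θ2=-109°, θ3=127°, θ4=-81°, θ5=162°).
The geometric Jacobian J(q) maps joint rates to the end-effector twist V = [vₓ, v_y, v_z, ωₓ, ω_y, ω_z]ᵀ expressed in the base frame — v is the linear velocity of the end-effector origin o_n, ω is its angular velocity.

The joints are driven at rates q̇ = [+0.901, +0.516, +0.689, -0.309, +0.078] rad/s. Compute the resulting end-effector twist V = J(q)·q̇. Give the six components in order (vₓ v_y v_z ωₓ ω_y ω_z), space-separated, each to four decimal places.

0.4136 -0.5979 -0.1411 -0.5227 -0.7310 0.9364

o_n = [-0.6851, -0.3834, 0.2761]
J₁: ẑ×o_n = [0.3834, -0.6851, 0.0000], ω = ẑ
J2: z=[-0.6428, -0.7660, 0.0000] o=[-0.2605, 0.2185, 0.0000] → [-0.2115, 0.1775, 0.0616, -0.6428, -0.7660, 0.0000]
J3: z=[-0.6428, -0.7660, 0.0000] o=[-0.1784, -0.0331, 0.6524] → [0.2883, -0.2419, -0.1630, -0.6428, -0.7660, 0.0000]
J4: z=[-0.6428, -0.7660, 0.0000] o=[-0.4758, 0.0859, 0.5535] → [0.2125, -0.1783, 0.1413, -0.6428, -0.7660, 0.0000]
J5: z=[0.6826, -0.5727, 0.4540] o=[-0.7895, 0.0228, 0.9456] → [0.5678, 0.5043, -0.2175, 0.6826, -0.5727, 0.4540]
V = J·q̇ = [0.4136, -0.5979, -0.1411, -0.5227, -0.7310, 0.9364]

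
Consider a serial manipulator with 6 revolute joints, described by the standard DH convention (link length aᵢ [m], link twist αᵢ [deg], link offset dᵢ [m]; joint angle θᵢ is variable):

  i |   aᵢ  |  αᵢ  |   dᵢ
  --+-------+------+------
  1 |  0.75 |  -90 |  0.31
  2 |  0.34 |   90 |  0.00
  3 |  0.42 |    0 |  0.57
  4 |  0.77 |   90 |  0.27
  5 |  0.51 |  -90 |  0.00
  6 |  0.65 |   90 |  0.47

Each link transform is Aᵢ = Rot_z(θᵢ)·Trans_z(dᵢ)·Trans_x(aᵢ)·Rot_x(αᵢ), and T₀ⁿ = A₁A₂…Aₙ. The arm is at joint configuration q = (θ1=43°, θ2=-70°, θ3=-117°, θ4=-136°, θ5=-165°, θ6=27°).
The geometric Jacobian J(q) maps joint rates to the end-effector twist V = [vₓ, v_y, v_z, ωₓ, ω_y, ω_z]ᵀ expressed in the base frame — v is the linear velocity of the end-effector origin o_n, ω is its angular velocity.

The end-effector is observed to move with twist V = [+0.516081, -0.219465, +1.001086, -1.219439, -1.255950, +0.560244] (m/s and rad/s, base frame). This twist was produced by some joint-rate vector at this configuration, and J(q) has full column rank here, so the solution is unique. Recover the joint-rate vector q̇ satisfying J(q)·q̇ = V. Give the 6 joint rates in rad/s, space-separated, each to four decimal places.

o_n = [0.8741, -0.0243, 0.2648]
J₁: ẑ×o_n = [0.0243, 0.8741, -0.0000], ω = ẑ
J2: z=[-0.6820, 0.7314, 0.0000] o=[0.5485, 0.5115, 0.3100] → [-0.0330, -0.0308, 0.1272, -0.6820, 0.7314, 0.0000]
J3: z=[-0.6872, -0.6409, 0.3420] o=[0.6336, 0.5908, 0.6295] → [0.4441, -0.1683, 0.5769, -0.6872, -0.6409, 0.3420]
J4: z=[-0.6872, -0.6409, 0.3420] o=[0.4494, -0.0927, 0.6453] → [0.2204, -0.1162, 0.2252, -0.6872, -0.6409, 0.3420]
J5: z=[0.0398, 0.4369, 0.8986] o=[-0.2947, 0.2203, 0.5261] → [0.1057, 1.0607, -0.5204, 0.0398, 0.4369, 0.8986]
J6: z=[0.4761, 0.7824, -0.4015] o=[0.1533, -0.0060, 0.6163] → [-0.2823, -0.1221, -0.5726, 0.4761, 0.7824, -0.4015]
q̇ = J⁺·V = [0.1330, 0.1870, 0.4390, 0.5870, -0.2680, -0.7900]

0.1330 0.1870 0.4390 0.5870 -0.2680 -0.7900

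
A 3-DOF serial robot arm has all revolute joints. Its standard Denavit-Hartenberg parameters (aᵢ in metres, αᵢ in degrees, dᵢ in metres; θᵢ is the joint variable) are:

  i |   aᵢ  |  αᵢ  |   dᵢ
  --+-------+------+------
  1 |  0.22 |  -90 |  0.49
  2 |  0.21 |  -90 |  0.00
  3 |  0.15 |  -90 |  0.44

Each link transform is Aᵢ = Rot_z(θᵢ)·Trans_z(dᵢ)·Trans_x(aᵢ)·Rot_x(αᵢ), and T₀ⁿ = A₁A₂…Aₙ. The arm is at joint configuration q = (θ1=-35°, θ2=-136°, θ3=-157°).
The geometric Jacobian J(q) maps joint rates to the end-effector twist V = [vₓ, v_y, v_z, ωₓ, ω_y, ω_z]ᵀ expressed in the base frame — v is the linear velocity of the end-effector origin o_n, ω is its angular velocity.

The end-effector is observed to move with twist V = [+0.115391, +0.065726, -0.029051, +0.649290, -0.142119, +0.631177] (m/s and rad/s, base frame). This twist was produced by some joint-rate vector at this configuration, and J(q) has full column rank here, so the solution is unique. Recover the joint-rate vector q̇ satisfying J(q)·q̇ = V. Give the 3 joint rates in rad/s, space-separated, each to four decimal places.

-0.0040 0.2560 0.8830

o_n = [0.4218, -0.2238, 0.8565]
J₁: ẑ×o_n = [0.2238, 0.4218, -0.0000], ω = ẑ
J2: z=[0.5736, 0.8192, 0.0000] o=[0.1802, -0.1262, 0.4900] → [0.3002, -0.2102, -0.2539, 0.5736, 0.8192, 0.0000]
J3: z=[0.5690, -0.3984, 0.7193] o=[0.0565, -0.0395, 0.6359] → [0.0447, 0.1373, 0.0407, 0.5690, -0.3984, 0.7193]
q̇ = J⁺·V = [-0.0040, 0.2560, 0.8830]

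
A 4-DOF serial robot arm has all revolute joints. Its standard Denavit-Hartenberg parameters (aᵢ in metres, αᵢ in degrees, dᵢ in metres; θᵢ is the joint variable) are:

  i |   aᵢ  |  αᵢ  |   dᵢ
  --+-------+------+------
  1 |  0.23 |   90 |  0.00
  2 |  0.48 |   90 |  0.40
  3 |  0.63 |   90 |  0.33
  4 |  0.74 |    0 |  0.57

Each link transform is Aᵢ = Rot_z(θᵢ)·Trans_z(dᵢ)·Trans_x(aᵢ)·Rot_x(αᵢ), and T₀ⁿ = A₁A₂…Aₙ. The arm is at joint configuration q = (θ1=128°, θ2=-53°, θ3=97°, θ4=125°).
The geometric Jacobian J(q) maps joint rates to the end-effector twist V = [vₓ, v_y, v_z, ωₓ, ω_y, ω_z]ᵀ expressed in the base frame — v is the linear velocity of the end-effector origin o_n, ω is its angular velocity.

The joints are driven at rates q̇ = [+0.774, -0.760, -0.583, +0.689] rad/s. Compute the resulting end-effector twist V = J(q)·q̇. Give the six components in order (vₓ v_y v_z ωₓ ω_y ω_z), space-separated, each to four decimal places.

-0.5316 -0.6264 0.1094 -1.0728 0.2750 0.5787

o_n = [0.4712, 0.4908, -1.3786]
J₁: ẑ×o_n = [-0.4908, 0.4712, 0.0000], ω = ẑ
J2: z=[0.7880, 0.6157, 0.0000] o=[-0.1416, 0.1812, 0.0000] → [-0.8487, 1.0863, -0.1334, 0.7880, 0.6157, 0.0000]
J3: z=[0.4917, -0.6293, -0.6018] o=[-0.0042, 0.6551, -0.3833] → [0.5274, 0.2032, 0.2184, 0.4917, -0.6293, -0.6018]
J4: z=[-0.2717, 0.5457, -0.7927] o=[0.6792, 0.7960, -0.5206] → [-0.7102, -0.0683, 0.1964, -0.2717, 0.5457, -0.7927]
V = J·q̇ = [-0.5316, -0.6264, 0.1094, -1.0728, 0.2750, 0.5787]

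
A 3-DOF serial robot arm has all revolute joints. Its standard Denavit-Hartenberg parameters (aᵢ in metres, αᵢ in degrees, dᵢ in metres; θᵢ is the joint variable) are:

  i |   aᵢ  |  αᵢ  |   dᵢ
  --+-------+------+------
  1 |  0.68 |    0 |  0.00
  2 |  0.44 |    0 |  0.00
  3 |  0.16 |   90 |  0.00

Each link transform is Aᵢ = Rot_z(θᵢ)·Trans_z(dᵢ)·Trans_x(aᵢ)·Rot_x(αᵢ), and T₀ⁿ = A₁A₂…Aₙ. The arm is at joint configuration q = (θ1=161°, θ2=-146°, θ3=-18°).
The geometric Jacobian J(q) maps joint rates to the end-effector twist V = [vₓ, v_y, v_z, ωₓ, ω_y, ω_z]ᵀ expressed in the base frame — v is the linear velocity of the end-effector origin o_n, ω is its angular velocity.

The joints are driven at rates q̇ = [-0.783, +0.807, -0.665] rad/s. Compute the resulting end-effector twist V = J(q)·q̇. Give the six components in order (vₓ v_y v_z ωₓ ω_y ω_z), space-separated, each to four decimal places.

0.1652 0.4112 0.0000 0.0000 0.0000 -0.6410

o_n = [-0.0582, 0.3269, 0.0000]
J₁: ẑ×o_n = [-0.3269, -0.0582, 0.0000], ω = ẑ
J2: z=[0.0000, 0.0000, 1.0000] o=[-0.6430, 0.2214, 0.0000] → [-0.1055, 0.5848, 0.0000, 0.0000, 0.0000, 1.0000]
J3: z=[0.0000, 0.0000, 1.0000] o=[-0.2179, 0.3353, 0.0000] → [0.0084, 0.1598, -0.0000, 0.0000, 0.0000, 1.0000]
V = J·q̇ = [0.1652, 0.4112, 0.0000, 0.0000, 0.0000, -0.6410]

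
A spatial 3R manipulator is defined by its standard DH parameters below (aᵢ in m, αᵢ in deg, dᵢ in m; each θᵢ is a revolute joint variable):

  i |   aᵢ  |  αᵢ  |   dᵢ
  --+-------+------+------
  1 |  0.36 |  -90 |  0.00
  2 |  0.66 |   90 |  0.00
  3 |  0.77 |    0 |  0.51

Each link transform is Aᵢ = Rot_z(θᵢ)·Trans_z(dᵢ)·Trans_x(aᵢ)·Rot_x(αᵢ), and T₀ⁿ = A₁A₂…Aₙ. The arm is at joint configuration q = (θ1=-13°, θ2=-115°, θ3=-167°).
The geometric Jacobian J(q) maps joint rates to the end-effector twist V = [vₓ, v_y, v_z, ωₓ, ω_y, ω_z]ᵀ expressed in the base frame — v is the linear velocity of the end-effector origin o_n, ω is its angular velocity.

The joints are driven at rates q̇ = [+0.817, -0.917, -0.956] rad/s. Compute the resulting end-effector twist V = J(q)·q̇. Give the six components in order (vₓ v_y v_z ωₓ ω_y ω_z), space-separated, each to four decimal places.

0.6213 0.5390 -0.5389 0.6379 -1.0884 1.2210

o_n = [-0.1014, -0.1544, -0.2973]
J₁: ẑ×o_n = [0.1544, -0.1014, 0.0000], ω = ẑ
J2: z=[0.2250, 0.9744, 0.0000] o=[0.3508, -0.0810, 0.0000] → [-0.2897, 0.0669, 0.4241, 0.2250, 0.9744, 0.0000]
J3: z=[-0.8831, 0.2039, -0.4226] o=[0.0790, -0.0182, 0.5982] → [-0.2401, -0.7146, 0.1570, -0.8831, 0.2039, -0.4226]
V = J·q̇ = [0.6213, 0.5390, -0.5389, 0.6379, -1.0884, 1.2210]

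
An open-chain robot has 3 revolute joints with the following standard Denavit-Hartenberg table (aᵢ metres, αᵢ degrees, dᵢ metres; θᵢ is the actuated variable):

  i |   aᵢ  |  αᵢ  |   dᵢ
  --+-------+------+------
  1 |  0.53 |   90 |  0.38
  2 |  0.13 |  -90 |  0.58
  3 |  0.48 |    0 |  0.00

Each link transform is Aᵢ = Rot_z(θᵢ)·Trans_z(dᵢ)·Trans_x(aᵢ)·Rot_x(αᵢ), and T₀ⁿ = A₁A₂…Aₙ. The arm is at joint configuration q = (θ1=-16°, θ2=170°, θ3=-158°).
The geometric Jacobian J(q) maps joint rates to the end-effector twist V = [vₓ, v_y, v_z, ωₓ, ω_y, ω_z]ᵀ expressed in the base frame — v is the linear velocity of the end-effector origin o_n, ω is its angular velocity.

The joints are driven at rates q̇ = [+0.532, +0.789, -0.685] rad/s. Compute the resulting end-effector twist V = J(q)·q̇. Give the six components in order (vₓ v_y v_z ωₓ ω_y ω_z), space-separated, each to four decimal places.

o_n = [0.5983, -0.9620, 0.3253]
J₁: ẑ×o_n = [0.9620, 0.5983, -0.0000], ω = ẑ
J2: z=[-0.2756, -0.9613, 0.0000] o=[0.5095, -0.1461, 0.3800] → [0.0526, -0.0151, 0.3103, -0.2756, -0.9613, 0.0000]
J3: z=[-0.1669, 0.0479, -0.9848] o=[0.2265, -0.6683, 0.4026] → [-0.2929, -0.3790, 0.0312, -0.1669, 0.0479, -0.9848]
V = J·q̇ = [0.7539, 0.5660, 0.2234, -0.1031, -0.7912, 1.2066]

0.7539 0.5660 0.2234 -0.1031 -0.7912 1.2066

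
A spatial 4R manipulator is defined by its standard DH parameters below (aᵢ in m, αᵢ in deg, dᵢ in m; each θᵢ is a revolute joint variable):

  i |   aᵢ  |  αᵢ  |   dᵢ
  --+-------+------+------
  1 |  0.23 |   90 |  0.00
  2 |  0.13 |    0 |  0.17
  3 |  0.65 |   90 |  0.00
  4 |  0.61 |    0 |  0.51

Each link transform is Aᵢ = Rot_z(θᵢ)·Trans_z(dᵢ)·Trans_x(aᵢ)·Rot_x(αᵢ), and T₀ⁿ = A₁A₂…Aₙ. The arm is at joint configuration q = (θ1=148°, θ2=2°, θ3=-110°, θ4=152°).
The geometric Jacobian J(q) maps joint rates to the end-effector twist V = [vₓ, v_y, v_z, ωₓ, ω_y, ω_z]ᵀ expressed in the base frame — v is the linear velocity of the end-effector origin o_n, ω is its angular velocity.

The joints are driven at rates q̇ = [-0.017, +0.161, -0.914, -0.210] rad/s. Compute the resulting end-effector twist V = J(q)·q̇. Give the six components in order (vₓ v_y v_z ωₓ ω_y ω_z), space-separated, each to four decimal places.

o_n = [0.3771, 0.3025, 0.0562]
J₁: ẑ×o_n = [-0.3025, 0.3771, 0.0000], ω = ẑ
J2: z=[0.5299, 0.8480, 0.0000] o=[-0.1951, 0.1219, 0.0000] → [0.0476, -0.0298, -0.3895, 0.5299, 0.8480, 0.0000]
J3: z=[0.5299, 0.8480, 0.0000] o=[-0.2151, 0.3349, 0.0045] → [0.0438, -0.0274, -0.5195, 0.5299, 0.8480, 0.0000]
J4: z=[0.8065, -0.5040, 0.3090] o=[-0.0448, 0.2285, -0.6136] → [-0.3605, -0.4099, 0.2724, 0.8065, -0.5040, 0.3090]
V = J·q̇ = [0.0485, 0.0999, 0.3549, -0.5684, -0.5327, -0.0819]

0.0485 0.0999 0.3549 -0.5684 -0.5327 -0.0819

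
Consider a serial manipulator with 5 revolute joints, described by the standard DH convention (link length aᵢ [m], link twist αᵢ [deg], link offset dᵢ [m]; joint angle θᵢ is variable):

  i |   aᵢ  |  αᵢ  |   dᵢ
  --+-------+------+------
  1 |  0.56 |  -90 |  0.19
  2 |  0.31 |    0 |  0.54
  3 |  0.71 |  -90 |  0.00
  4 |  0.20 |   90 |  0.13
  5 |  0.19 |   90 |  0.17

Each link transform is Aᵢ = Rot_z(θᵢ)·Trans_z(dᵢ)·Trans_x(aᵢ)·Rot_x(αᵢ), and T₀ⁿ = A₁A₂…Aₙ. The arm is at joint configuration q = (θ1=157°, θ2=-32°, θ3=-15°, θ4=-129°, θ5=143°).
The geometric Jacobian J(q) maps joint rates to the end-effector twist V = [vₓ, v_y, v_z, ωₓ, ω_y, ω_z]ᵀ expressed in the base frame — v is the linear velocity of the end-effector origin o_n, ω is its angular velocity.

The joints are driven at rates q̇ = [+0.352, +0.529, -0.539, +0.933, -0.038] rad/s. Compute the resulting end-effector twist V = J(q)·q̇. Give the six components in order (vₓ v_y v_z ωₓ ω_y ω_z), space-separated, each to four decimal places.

-0.1365 -0.6362 -0.1869 -0.6521 0.2617 -0.2627

o_n = [-1.4495, 0.1041, 0.5881]
J₁: ẑ×o_n = [-0.1041, -1.4495, 0.0000], ω = ẑ
J2: z=[-0.3907, -0.9205, 0.0000] o=[-0.5155, 0.2188, 0.1900] → [-0.3664, 0.1555, -0.8150, -0.3907, -0.9205, 0.0000]
J3: z=[-0.3907, -0.9205, 0.0000] o=[-0.9685, -0.1755, 0.3543] → [-0.2152, 0.0913, -0.5521, -0.3907, -0.9205, 0.0000]
J4: z=[-0.6732, 0.2858, -0.6820] o=[-1.4142, 0.0137, 0.8735] → [-0.0199, -0.1681, -0.0508, -0.6732, 0.2858, -0.6820]
J5: z=[0.7338, 0.3722, -0.5684] o=[-1.4834, -0.1258, 0.6928] → [0.0917, 0.0576, 0.1561, 0.7338, 0.3722, -0.5684]
V = J·q̇ = [-0.1365, -0.6362, -0.1869, -0.6521, 0.2617, -0.2627]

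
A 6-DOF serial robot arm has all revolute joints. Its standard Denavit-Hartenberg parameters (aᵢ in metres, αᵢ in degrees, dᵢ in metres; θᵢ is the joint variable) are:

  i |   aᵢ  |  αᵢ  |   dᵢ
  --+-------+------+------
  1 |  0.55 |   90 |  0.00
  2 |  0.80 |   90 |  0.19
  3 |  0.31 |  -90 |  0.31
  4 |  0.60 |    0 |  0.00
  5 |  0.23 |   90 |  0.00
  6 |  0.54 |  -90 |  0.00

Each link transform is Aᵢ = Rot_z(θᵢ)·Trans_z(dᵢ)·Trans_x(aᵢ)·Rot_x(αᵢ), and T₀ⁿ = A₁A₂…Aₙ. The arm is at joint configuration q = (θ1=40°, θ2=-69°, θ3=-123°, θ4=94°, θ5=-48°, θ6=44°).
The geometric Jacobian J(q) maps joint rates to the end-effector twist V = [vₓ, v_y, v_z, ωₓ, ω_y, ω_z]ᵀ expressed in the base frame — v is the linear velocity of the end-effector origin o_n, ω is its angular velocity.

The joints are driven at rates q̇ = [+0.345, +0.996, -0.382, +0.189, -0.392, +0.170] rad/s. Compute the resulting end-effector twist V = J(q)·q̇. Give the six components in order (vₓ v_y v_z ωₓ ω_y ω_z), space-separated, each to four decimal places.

o_n = [0.7621, 1.4221, -0.4230]
J₁: ẑ×o_n = [-1.4221, 0.7621, 0.0000], ω = ẑ
J2: z=[0.6428, -0.7660, 0.0000] o=[0.4213, 0.3535, 0.0000] → [0.3240, 0.2719, 0.9479, 0.6428, -0.7660, 0.0000]
J3: z=[-0.7152, -0.6001, -0.3584] o=[0.7631, 0.3923, -0.7469] → [0.1747, 0.2320, -0.7371, -0.7152, -0.6001, -0.3584]
J4: z=[-0.1199, 0.6104, -0.7830] o=[0.3279, 0.3665, -0.7003] → [0.9958, -0.3068, -0.3916, -0.1199, 0.6104, -0.7830]
J5: z=[-0.1199, 0.6104, -0.7830] o=[0.7848, 0.7040, -0.5071] → [0.6136, 0.0278, -0.0722, -0.1199, 0.6104, -0.7830]
J6: z=[-0.9921, -0.0450, 0.1168] o=[0.7931, 0.8859, -0.3666] → [-0.0601, -0.0595, -0.5333, -0.9921, -0.0450, 0.1168]
V = J·q̇ = [-0.2972, 0.3661, 1.0894, 0.7691, -0.6653, 0.6607]

-0.2972 0.3661 1.0894 0.7691 -0.6653 0.6607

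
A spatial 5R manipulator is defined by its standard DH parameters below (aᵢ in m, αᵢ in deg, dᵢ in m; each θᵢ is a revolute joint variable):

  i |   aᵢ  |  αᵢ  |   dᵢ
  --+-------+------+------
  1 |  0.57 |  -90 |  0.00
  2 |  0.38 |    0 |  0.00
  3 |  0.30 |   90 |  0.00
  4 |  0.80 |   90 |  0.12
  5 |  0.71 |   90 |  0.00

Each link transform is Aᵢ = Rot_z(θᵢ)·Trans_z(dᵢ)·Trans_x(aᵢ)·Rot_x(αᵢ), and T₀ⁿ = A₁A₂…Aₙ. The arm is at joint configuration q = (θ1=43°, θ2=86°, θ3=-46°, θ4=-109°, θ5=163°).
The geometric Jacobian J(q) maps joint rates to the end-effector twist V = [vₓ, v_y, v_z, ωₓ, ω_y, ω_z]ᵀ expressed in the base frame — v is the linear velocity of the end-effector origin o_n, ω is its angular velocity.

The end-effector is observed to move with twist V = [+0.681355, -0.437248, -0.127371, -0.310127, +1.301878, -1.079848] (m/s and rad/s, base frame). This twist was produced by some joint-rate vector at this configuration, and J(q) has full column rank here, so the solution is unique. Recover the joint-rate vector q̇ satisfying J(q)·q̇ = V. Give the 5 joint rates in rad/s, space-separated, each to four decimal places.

o_n = [0.8143, 0.6029, -0.2956]
J₁: ẑ×o_n = [-0.6029, 0.8143, 0.0000], ω = ẑ
J2: z=[-0.6820, 0.7314, 0.0000] o=[0.4169, 0.3887, 0.0000] → [-0.2162, -0.2016, -0.4367, -0.6820, 0.7314, 0.0000]
J3: z=[-0.6820, 0.7314, 0.0000] o=[0.4363, 0.4068, -0.3791] → [0.0610, 0.0569, -0.4102, -0.6820, 0.7314, 0.0000]
J4: z=[0.4701, 0.4384, 0.7660] o=[0.6043, 0.5635, -0.5719] → [0.0910, 0.0310, -0.0736, 0.4701, 0.4384, 0.7660]
J5: z=[-0.7518, -0.2559, 0.6078] o=[1.0307, -0.0731, -0.3126] → [-0.4152, -0.1188, -0.5636, -0.7518, -0.2559, 0.6078]
q̇ = J⁺·V = [-0.6100, 0.4880, 0.9540, 0.0650, -0.8550]

-0.6100 0.4880 0.9540 0.0650 -0.8550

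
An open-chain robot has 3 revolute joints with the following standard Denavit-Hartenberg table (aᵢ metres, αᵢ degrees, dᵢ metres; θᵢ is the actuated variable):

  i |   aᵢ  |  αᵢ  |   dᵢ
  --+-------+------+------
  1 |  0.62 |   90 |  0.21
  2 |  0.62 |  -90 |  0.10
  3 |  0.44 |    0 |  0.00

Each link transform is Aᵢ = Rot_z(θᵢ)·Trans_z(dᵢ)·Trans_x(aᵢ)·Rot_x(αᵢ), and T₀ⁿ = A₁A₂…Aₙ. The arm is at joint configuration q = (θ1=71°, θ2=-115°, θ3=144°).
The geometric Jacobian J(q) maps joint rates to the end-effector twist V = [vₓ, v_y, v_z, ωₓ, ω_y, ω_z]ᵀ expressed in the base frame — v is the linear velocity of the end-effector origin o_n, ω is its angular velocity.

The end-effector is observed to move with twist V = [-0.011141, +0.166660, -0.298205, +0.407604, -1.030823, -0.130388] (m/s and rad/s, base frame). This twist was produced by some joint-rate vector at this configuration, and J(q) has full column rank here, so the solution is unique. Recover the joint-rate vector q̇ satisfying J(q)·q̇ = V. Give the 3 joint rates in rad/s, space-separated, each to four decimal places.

o_n = [0.0155, 0.5324, -0.0293]
J₁: ẑ×o_n = [-0.5324, 0.0155, 0.0000], ω = ẑ
J2: z=[0.9455, -0.3256, 0.0000] o=[0.2019, 0.5862, 0.2100] → [0.0779, 0.2263, -0.1116, 0.9455, -0.3256, 0.0000]
J3: z=[0.2951, 0.8569, -0.4226] o=[0.2111, 0.3059, -0.3519] → [0.3722, -0.0125, 0.2344, 0.2951, 0.8569, -0.4226]
q̇ = J⁺·V = [-0.5230, 0.7210, -0.9290]

-0.5230 0.7210 -0.9290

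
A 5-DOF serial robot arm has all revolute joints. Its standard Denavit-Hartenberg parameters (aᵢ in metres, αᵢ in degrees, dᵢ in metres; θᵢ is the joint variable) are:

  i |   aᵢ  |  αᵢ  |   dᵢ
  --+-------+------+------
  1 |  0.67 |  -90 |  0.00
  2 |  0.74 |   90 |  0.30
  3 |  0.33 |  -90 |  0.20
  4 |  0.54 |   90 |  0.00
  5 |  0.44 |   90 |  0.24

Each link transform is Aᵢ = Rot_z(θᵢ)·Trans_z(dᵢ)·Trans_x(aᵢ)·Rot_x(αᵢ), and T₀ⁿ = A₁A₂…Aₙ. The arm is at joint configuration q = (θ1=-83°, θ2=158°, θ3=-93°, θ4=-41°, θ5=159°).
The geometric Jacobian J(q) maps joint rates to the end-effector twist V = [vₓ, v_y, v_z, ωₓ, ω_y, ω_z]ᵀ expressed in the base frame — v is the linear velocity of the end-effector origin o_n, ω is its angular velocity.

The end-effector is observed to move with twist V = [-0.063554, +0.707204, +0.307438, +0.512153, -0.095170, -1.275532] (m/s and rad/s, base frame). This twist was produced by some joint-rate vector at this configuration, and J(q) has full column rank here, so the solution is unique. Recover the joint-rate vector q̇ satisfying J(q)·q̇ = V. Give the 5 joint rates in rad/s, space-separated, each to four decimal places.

o_n = [0.0250, -0.0226, -0.7629]
J₁: ẑ×o_n = [0.0226, 0.0250, -0.0000], ω = ẑ
J2: z=[0.9925, 0.1219, 0.0000] o=[0.0817, -0.6650, 0.0000] → [-0.0930, 0.7572, 0.6445, 0.9925, 0.1219, 0.0000]
J3: z=[0.0457, -0.3718, -0.9272] o=[0.2958, 0.0526, -0.2772] → [0.1109, 0.2733, -0.1041, 0.0457, -0.3718, -0.9272]
J4: z=[-0.1648, 0.9126, -0.3741] o=[-0.0202, -0.0779, -0.4562] → [-0.2593, -0.0675, -0.0504, -0.1648, 0.9126, -0.3741]
J5: z=[0.6809, -0.1692, -0.7126] o=[-0.4056, -0.2788, -0.7767] → [0.1802, -0.3162, 0.2473, 0.6809, -0.1692, -0.7126]
q̇ = J⁺·V = [-0.9530, 0.6610, 0.5480, -0.0160, -0.2520]

-0.9530 0.6610 0.5480 -0.0160 -0.2520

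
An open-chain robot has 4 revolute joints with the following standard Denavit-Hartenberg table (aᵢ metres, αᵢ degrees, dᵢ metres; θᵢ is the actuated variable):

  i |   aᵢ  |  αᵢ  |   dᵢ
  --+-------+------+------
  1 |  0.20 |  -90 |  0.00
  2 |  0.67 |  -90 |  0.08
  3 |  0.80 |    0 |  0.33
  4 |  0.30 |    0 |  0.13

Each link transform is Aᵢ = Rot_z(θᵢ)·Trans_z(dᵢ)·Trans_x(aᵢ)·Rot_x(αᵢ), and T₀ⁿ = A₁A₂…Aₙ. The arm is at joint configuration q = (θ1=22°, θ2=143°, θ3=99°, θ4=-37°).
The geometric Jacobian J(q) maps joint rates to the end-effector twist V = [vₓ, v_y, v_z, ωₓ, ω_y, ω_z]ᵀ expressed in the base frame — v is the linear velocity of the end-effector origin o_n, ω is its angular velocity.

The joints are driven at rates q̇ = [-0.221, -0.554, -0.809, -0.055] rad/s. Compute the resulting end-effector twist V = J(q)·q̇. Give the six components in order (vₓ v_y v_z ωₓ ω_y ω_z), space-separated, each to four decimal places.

-0.8787 -0.1841 -0.9792 0.6896 -0.3189 -0.9110

o_n = [-0.2137, -1.1380, -0.0453]
J₁: ẑ×o_n = [1.1380, -0.2137, 0.0000], ω = ẑ
J2: z=[-0.3746, 0.9272, 0.0000] o=[0.1854, 0.0749, 0.0000] → [-0.0420, -0.0170, 0.8245, -0.3746, 0.9272, 0.0000]
J3: z=[-0.5580, -0.2254, 0.7986] o=[-0.3407, -0.0514, -0.4032] → [0.7871, 0.3011, 0.6349, -0.5580, -0.2254, 0.7986]
J4: z=[-0.5580, -0.2254, 0.7986] o=[-0.1361, -0.8209, -0.0644] → [0.2489, -0.0513, 0.1594, -0.5580, -0.2254, 0.7986]
V = J·q̇ = [-0.8787, -0.1841, -0.9792, 0.6896, -0.3189, -0.9110]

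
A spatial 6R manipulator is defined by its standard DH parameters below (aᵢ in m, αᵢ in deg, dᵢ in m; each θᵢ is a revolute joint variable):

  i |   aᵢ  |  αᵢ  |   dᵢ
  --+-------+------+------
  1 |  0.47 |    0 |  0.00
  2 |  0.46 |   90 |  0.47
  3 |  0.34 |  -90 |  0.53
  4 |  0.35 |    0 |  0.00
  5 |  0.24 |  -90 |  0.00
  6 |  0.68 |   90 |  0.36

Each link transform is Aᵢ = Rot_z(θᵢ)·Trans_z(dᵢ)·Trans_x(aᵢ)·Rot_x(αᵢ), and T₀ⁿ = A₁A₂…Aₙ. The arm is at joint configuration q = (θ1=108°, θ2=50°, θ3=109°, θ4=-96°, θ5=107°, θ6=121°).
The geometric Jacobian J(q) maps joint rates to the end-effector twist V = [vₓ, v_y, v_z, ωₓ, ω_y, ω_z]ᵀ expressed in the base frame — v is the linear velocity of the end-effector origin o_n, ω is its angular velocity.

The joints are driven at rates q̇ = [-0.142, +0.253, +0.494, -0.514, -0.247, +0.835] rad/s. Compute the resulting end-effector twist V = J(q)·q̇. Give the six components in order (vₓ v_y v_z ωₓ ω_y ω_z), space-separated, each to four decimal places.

0.2205 -0.2242 -0.2251 -0.8372 -0.0130 0.2081

o_n = [-0.8401, 1.3163, 0.7794]
J₁: ẑ×o_n = [-1.3163, -0.8401, 0.0000], ω = ẑ
J2: z=[0.0000, 0.0000, 1.0000] o=[-0.1452, 0.4470, 0.0000] → [-0.8693, -0.6949, 0.0000, 0.0000, 0.0000, 1.0000]
J3: z=[0.3746, 0.9272, 0.0000] o=[-0.5717, 0.6193, 0.4700] → [0.2869, -0.1159, 0.5099, 0.3746, 0.9272, 0.0000]
J4: z=[0.8767, -0.3542, -0.3256] o=[-0.2706, 1.0693, 0.7915] → [0.0847, 0.1960, 0.0149, 0.8767, -0.3542, -0.3256]
J5: z=[0.8767, -0.3542, -0.3256] o=[-0.1512, 1.3965, 0.7569] → [-0.0341, 0.2045, -0.3142, 0.8767, -0.3542, -0.3256]
J6: z=[-0.4253, -0.8869, -0.1804] o=[-0.0973, 1.3253, 0.9796] → [0.1760, 0.0489, -0.6550, -0.4253, -0.8869, -0.1804]
V = J·q̇ = [0.2205, -0.2242, -0.2251, -0.8372, -0.0130, 0.2081]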